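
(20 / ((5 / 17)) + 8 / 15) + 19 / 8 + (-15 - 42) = 1669 / 120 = 13.91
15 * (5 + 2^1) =105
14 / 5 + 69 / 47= 1003 / 235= 4.27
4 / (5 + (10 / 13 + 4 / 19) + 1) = 247 / 431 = 0.57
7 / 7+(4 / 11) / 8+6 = 155 / 22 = 7.05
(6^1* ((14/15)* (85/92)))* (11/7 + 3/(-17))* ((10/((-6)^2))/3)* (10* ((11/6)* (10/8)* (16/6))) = 228250/5589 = 40.84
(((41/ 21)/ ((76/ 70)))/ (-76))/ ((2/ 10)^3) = -25625/ 8664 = -2.96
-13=-13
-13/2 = -6.50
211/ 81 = 2.60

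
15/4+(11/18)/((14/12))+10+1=1283/84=15.27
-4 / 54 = -2 / 27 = -0.07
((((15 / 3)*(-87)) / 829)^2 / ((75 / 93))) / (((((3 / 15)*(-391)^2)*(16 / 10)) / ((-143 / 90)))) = -18640765 / 1681057461136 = -0.00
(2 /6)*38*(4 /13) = 152 /39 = 3.90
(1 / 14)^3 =1 / 2744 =0.00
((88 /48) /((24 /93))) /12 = 341 /576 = 0.59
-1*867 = -867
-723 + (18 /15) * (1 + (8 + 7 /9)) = -10669 /15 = -711.27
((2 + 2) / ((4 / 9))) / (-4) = -9 / 4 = -2.25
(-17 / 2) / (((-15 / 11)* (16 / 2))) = 187 / 240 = 0.78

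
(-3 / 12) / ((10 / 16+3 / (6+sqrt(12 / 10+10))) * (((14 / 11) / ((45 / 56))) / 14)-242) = 367403355 / 355421850764-2079 * sqrt(70) / 88855462691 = 0.00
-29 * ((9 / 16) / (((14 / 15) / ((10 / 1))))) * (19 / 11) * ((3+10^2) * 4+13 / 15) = -13959585 / 112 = -124639.15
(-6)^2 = 36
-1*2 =-2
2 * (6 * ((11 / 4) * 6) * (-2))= -396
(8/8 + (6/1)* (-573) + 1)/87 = -3436/87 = -39.49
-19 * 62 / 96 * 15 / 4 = -2945 / 64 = -46.02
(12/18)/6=0.11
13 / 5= 2.60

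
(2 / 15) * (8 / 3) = 16 / 45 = 0.36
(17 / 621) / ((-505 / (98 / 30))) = -833 / 4704075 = -0.00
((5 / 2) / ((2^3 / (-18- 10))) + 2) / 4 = -27 / 16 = -1.69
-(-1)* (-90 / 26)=-45 / 13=-3.46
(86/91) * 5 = 430/91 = 4.73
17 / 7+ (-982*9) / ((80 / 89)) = -2752357 / 280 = -9829.85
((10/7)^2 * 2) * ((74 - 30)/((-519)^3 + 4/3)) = -26400/20550358577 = -0.00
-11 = -11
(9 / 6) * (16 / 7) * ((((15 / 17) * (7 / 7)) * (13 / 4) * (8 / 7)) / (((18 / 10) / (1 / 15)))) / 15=208 / 7497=0.03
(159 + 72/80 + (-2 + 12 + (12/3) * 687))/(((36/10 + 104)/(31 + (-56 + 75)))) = 1355.90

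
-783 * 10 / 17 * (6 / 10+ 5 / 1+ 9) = -114318 / 17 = -6724.59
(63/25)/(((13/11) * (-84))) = -33/1300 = -0.03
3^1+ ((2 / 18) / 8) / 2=433 / 144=3.01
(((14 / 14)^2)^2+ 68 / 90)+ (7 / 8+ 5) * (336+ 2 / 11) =1976.82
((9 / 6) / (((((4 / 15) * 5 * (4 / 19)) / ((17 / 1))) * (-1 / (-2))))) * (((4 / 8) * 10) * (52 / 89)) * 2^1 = 188955 / 178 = 1061.54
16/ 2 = 8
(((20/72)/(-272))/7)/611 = -5/20940192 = -0.00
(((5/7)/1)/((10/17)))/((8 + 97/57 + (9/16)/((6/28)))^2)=1767456/221169487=0.01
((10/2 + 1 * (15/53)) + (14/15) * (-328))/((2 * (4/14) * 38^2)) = -209279/573990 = -0.36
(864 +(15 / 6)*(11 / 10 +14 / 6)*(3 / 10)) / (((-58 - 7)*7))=-34663 / 18200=-1.90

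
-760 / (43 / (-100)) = 76000 / 43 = 1767.44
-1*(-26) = 26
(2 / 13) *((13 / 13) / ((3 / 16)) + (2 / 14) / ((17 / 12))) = 3880 / 4641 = 0.84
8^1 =8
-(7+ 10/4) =-19/2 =-9.50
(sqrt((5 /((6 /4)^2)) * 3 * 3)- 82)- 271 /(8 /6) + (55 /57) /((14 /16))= -453499 /1596 + 2 * sqrt(5)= -279.68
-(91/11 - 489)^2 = -27962944/121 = -231098.71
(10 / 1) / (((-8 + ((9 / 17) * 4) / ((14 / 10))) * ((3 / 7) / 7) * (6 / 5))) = -145775 / 6948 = -20.98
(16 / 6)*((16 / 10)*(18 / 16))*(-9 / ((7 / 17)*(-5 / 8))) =167.86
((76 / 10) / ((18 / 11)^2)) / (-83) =-0.03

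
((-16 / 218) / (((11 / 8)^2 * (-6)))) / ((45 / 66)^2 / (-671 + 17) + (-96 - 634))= -2048 / 231071505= -0.00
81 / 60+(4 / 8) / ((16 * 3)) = 653 / 480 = 1.36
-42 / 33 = -14 / 11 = -1.27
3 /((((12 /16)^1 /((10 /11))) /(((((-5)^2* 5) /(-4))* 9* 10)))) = -112500 /11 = -10227.27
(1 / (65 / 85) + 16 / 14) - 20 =-1597 / 91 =-17.55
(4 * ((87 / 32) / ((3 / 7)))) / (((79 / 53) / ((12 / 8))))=32277 / 1264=25.54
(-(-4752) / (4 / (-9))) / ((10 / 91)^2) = -22135113 / 25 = -885404.52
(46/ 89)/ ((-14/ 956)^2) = 10510264/ 4361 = 2410.06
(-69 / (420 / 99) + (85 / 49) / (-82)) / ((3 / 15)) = -654349 / 8036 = -81.43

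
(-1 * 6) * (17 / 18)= -17 / 3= -5.67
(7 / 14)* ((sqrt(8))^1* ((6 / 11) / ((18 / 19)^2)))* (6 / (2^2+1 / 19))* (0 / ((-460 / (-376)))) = 0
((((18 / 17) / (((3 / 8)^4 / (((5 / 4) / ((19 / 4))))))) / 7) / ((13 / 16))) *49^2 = 224788480 / 37791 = 5948.20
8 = 8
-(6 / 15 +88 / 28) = -124 / 35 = -3.54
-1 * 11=-11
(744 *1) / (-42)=-124 / 7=-17.71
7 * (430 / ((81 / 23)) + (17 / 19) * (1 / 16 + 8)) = 22289351 / 24624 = 905.19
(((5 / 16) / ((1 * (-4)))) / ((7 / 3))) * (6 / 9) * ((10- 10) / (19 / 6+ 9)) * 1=0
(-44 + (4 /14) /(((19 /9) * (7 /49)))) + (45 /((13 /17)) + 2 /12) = 23653 /1482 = 15.96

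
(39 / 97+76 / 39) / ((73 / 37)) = 329041 / 276159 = 1.19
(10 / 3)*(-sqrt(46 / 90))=-2*sqrt(115) / 9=-2.38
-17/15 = -1.13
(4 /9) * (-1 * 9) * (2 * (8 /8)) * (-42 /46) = 7.30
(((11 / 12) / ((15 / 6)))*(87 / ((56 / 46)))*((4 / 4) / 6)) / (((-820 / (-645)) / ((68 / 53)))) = 5363347 / 1216880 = 4.41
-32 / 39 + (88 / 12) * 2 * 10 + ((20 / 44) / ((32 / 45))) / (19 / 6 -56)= 105772857 / 725296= 145.83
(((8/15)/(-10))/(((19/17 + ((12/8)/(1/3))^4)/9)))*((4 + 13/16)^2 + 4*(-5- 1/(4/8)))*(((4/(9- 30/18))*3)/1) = 568701/61512550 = 0.01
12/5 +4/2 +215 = 1097/5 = 219.40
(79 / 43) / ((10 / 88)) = 3476 / 215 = 16.17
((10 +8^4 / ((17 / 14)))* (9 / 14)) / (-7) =-310.70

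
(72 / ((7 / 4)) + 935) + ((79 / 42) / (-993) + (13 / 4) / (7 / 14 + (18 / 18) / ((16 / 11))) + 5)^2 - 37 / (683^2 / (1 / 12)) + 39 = 157439228347584702605 / 146458874170406322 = 1074.97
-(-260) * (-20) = -5200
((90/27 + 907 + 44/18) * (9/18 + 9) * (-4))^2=97450108900/81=1203087764.20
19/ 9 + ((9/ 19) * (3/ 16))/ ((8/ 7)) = 47909/ 21888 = 2.19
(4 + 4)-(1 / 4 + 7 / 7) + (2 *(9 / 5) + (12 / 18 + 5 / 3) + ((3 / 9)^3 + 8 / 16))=7139 / 540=13.22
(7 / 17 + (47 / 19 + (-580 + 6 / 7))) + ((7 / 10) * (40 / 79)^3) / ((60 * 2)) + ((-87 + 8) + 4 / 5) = -10943443018397 / 16721417685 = -654.46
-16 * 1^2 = -16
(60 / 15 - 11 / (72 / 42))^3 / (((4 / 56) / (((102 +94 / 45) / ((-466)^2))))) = -199916633 / 2110756320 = -0.09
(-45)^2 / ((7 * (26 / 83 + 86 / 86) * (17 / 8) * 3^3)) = 49800 / 12971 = 3.84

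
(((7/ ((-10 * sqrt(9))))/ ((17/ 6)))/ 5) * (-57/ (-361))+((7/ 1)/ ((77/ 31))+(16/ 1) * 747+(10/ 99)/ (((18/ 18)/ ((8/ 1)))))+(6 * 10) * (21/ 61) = 11976.28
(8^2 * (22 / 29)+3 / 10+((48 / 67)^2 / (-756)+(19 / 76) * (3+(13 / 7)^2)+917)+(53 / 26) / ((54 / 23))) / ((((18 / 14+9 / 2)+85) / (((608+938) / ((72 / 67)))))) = 33518483382119297 / 2184369019560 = 15344.70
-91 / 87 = -1.05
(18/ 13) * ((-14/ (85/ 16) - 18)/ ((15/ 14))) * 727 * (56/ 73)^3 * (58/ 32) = -34094582930688/ 2149318925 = -15862.97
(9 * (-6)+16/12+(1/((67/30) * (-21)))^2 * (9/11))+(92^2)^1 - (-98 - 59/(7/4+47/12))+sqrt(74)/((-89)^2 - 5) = sqrt(74)/7916+1051320582397/123398121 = 8519.75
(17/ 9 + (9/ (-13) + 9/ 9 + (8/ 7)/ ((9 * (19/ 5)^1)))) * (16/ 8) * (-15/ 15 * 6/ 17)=-46268/ 29393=-1.57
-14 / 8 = -7 / 4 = -1.75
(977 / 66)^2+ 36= 1111345 / 4356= 255.13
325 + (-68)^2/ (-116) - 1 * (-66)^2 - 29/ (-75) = -8853284/ 2175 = -4070.48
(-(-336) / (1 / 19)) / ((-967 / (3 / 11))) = -19152 / 10637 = -1.80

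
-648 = -648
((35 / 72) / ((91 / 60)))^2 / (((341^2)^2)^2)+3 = 3336917672851070572985917 / 1112305890950356857661764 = 3.00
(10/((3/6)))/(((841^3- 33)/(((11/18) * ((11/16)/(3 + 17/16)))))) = 121/34797162348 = 0.00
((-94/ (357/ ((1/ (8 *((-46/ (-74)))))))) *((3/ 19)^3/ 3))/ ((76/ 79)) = -412143/ 5707017232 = -0.00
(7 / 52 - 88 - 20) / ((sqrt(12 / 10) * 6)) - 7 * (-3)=21 - 5609 * sqrt(30) / 1872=4.59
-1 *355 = -355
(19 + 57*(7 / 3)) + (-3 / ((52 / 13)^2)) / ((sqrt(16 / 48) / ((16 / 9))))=152-sqrt(3) / 3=151.42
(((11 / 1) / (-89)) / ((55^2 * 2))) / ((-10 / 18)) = 9 / 244750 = 0.00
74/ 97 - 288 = -27862/ 97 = -287.24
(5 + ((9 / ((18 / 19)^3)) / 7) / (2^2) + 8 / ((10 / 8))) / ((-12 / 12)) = -1068503 / 90720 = -11.78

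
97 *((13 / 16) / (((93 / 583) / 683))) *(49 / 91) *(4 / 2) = 270370331 / 744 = 363400.98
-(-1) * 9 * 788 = 7092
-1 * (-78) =78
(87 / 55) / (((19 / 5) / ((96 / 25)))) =8352 / 5225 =1.60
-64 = -64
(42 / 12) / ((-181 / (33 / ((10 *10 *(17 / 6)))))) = -693 / 307700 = -0.00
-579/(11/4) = -2316/11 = -210.55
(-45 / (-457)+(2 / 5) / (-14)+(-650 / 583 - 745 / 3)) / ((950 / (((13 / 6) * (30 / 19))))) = -90693501509 / 100990670550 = -0.90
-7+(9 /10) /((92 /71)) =-5801 /920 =-6.31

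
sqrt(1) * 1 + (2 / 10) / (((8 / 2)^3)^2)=20481 / 20480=1.00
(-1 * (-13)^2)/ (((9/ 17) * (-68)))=169/ 36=4.69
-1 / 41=-0.02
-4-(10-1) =-13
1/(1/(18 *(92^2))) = 152352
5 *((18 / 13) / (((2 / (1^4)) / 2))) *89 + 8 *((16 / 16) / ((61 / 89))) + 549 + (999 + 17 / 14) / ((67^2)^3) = 17639549238383791 / 14989088937914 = 1176.83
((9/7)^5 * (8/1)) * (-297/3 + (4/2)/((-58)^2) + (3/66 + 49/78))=-5586011386740/2021260241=-2763.63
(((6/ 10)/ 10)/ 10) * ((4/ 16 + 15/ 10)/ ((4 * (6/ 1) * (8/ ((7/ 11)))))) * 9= 441/ 1408000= 0.00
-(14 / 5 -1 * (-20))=-114 / 5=-22.80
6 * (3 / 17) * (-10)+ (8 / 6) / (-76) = -10277 / 969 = -10.61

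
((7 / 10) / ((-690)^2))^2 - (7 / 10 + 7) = -174536831699951 / 22667121000000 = -7.70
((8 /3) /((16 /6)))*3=3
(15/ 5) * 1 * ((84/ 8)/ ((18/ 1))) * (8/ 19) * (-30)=-420/ 19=-22.11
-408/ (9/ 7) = -952/ 3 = -317.33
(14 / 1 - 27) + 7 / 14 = -25 / 2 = -12.50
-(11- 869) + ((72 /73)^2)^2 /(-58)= 706591595634 /823548989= 857.98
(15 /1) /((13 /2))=30 /13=2.31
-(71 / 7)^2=-5041 / 49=-102.88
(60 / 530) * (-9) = -54 / 53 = -1.02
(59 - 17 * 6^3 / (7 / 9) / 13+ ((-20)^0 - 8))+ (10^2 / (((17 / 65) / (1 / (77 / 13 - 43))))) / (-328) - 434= -45560159105 / 61143628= -745.13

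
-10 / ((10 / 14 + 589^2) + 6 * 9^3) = -7 / 245907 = -0.00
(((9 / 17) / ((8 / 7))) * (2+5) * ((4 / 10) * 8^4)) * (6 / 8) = 338688 / 85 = 3984.56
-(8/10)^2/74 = -8/925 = -0.01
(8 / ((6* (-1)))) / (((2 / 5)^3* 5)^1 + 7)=-0.18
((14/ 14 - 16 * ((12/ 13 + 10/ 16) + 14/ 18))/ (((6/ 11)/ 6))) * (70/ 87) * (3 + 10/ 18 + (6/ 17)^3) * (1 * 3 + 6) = -519257908400/ 50009427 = -10383.20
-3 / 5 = -0.60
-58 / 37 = -1.57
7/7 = 1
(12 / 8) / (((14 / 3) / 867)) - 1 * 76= 5675 / 28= 202.68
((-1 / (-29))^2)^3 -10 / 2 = -2974116604 / 594823321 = -5.00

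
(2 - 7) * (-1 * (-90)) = -450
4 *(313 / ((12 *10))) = 313 / 30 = 10.43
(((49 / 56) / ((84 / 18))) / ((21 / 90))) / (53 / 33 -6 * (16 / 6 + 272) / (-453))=224235 / 1463336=0.15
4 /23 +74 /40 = 931 /460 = 2.02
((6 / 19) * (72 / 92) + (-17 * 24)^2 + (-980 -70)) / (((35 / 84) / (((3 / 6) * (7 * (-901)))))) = -2735447795892 / 2185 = -1251921188.05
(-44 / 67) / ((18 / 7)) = -154 / 603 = -0.26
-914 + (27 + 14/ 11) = -9743/ 11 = -885.73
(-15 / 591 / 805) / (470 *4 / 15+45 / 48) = -48 / 192236737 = -0.00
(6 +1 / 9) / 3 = 55 / 27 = 2.04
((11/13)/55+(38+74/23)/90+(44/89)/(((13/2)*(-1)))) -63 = -1922216/30705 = -62.60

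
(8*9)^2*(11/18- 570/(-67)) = 3167136/67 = 47270.69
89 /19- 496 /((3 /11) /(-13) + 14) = -30.80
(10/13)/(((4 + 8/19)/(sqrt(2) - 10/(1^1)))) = -1.49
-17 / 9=-1.89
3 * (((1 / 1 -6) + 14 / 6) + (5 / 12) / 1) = -27 / 4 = -6.75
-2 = -2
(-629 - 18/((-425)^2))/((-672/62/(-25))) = -503143919/346800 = -1450.82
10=10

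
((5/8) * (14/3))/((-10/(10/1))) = -35/12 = -2.92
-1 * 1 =-1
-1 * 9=-9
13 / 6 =2.17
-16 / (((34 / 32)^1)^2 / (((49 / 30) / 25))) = -100352 / 108375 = -0.93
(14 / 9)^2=196 / 81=2.42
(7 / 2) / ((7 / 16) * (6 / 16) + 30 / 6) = 448 / 661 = 0.68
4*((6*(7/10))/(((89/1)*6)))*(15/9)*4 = 56/267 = 0.21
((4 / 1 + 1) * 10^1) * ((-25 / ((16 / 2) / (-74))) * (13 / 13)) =23125 / 2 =11562.50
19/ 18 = 1.06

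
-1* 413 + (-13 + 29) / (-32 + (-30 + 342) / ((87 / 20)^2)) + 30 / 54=-9102259 / 22014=-413.48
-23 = -23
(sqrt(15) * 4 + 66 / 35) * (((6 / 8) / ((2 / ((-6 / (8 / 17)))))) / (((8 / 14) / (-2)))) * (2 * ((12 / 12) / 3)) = 1683 / 80 + 357 * sqrt(15) / 8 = 193.87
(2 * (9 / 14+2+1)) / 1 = 51 / 7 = 7.29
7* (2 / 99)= 14 / 99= 0.14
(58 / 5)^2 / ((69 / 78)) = 87464 / 575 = 152.11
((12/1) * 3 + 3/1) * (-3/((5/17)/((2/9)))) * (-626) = 276692/5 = 55338.40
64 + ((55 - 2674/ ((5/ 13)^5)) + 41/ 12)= -11909459159/ 37500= -317585.58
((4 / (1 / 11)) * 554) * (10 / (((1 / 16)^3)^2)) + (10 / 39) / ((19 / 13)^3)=84151990820538010 / 20577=4089614172160.08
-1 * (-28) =28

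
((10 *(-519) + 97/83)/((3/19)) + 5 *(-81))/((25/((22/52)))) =-562.99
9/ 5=1.80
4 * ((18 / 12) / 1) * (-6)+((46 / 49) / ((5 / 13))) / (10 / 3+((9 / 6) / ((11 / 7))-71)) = -36.04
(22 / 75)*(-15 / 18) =-11 / 45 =-0.24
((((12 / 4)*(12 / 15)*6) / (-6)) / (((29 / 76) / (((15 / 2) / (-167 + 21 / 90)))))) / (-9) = -0.03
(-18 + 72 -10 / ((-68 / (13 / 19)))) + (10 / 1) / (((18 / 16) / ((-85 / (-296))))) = 12187117 / 215118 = 56.65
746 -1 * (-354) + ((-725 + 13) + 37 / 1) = 425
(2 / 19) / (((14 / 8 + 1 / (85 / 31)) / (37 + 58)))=3400 / 719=4.73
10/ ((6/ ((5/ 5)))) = 5/ 3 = 1.67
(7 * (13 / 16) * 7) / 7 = 91 / 16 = 5.69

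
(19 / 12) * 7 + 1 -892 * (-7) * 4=299857 / 12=24988.08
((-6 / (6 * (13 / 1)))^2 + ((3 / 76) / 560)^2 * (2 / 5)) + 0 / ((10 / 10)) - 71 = -54331551230479 / 765296896000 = -70.99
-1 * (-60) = 60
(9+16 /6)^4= 18526.23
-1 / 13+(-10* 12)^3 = -22464001 / 13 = -1728000.08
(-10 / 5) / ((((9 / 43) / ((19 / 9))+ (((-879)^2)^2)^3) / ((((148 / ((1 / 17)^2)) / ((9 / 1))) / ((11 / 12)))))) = -8222288 / 168703300916849741592426123667299475761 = -0.00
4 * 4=16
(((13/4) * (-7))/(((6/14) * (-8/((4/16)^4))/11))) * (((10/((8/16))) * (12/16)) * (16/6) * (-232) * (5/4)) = -5080075/1536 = -3307.34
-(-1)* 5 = 5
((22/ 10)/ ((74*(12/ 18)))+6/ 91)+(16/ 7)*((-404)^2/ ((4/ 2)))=12561110803/ 67340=186532.68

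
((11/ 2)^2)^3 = 1771561/ 64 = 27680.64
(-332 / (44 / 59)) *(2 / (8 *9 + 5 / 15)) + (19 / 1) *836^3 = 26498717291386 / 2387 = 11101264051.69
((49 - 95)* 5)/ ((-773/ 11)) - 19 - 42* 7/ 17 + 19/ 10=-31.12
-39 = -39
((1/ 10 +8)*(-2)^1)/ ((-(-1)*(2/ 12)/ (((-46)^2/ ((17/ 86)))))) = -88440336/ 85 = -1040474.54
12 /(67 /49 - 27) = -147 /314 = -0.47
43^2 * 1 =1849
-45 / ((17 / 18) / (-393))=18725.29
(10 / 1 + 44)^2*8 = 23328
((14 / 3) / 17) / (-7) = -2 / 51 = -0.04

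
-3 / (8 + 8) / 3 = -1 / 16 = -0.06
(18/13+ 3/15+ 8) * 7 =4361/65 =67.09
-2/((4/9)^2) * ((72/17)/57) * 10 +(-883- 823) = -553468/323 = -1713.52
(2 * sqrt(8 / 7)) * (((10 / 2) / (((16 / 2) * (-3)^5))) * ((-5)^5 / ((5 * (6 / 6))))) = 3125 * sqrt(14) / 3402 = 3.44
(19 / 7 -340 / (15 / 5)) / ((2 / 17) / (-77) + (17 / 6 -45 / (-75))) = -4344010 / 134767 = -32.23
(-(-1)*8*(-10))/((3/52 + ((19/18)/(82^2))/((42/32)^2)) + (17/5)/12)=-69387645600/295866119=-234.52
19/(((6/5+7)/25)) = 2375/41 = 57.93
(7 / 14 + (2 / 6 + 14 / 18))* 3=29 / 6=4.83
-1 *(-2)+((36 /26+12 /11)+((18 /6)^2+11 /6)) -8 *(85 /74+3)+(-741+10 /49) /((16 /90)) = -26039086499 /6222216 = -4184.86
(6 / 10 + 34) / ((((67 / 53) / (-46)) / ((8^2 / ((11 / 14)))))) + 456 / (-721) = -272474432744 / 2656885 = -102554.09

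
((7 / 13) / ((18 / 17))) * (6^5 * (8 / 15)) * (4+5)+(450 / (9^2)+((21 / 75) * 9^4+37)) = 61018574 / 2925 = 20861.05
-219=-219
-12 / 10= -1.20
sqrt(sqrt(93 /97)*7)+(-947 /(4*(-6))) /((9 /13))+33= 92.61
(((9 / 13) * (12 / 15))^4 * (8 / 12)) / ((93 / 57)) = 21275136 / 553369375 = 0.04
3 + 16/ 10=23/ 5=4.60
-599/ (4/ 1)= -599/ 4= -149.75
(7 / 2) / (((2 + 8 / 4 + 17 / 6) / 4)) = 84 / 41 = 2.05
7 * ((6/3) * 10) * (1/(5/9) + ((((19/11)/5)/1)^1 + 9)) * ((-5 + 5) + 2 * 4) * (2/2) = 137312/11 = 12482.91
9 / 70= 0.13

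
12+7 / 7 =13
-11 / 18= -0.61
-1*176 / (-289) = 176 / 289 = 0.61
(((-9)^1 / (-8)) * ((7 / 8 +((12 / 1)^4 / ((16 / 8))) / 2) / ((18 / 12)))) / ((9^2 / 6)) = 41479 / 144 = 288.05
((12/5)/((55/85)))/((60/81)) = 1377/275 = 5.01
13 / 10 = 1.30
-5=-5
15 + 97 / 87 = 1402 / 87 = 16.11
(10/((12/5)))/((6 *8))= 25/288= 0.09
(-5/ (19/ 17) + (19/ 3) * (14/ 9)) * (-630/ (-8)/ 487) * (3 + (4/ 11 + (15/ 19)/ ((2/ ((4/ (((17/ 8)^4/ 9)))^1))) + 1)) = 710849342140/ 161519340917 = 4.40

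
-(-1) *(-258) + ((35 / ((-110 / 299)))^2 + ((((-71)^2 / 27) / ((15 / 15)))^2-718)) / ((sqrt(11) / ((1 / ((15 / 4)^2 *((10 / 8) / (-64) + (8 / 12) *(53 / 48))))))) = -258 + 15605156328448 *sqrt(11) / 40049091225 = 1034.33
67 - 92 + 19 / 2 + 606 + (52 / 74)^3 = 59856345 / 101306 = 590.85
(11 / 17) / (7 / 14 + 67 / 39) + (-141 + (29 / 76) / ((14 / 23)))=-438346025 / 3129224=-140.08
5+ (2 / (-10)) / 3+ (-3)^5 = -3571 / 15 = -238.07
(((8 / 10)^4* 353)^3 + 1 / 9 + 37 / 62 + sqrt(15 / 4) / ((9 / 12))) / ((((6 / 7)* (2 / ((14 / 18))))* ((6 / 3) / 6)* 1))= 49* sqrt(15) / 54 + 20177826934770743819 / 4904296875000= 4114319.48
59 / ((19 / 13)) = 767 / 19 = 40.37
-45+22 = -23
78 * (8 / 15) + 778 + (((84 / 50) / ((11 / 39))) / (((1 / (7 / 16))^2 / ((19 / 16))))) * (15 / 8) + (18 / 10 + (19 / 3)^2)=1401502247 / 1622016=864.05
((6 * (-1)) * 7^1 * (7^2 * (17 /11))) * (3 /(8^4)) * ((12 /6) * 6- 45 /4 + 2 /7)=-217413 /90112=-2.41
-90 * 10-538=-1438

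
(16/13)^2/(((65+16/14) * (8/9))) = 0.03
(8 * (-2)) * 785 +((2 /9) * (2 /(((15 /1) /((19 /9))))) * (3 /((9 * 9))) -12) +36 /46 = -9485170342 /754515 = -12571.22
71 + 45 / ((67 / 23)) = 5792 / 67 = 86.45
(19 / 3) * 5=95 / 3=31.67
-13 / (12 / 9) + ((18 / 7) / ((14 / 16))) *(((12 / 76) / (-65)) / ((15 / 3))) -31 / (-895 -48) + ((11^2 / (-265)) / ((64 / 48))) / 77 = -294070152821 / 30244791850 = -9.72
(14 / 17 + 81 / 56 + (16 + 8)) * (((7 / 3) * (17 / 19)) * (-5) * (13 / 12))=-1625585 / 5472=-297.07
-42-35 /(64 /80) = -343 /4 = -85.75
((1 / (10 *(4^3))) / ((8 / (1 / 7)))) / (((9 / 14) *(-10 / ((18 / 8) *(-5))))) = 1 / 20480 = 0.00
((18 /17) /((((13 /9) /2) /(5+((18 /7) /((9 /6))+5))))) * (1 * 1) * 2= 53136 /1547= 34.35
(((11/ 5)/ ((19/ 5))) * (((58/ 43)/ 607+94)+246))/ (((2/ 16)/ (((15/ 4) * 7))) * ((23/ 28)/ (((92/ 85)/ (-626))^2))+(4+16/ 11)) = 116176803078336/ 775472891989225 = 0.15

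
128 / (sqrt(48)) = 32 * sqrt(3) / 3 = 18.48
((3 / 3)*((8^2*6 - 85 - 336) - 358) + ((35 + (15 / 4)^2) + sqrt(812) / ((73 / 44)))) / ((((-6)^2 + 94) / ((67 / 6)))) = -28.24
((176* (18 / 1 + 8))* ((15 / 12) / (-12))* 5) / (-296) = 3575 / 444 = 8.05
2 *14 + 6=34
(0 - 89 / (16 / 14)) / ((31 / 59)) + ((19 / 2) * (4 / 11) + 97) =-130287 / 2728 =-47.76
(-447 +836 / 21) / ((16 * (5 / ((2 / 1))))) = -8551 / 840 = -10.18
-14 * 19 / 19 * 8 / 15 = -112 / 15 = -7.47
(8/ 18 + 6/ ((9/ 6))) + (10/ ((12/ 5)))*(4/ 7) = 430/ 63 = 6.83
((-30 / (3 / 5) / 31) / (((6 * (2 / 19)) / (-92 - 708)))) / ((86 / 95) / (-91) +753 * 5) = 1642550000 / 3026995527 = 0.54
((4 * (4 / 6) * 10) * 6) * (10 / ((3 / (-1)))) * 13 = -20800 / 3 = -6933.33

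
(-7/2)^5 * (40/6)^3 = -4201750/27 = -155620.37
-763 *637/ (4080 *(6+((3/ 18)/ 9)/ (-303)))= -1325406537/ 66756280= -19.85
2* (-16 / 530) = -16 / 265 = -0.06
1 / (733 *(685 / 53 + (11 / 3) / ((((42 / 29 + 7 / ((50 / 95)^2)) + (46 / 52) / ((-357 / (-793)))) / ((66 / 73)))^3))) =539919117314513978845426948441 / 5115065980375250877845516574244685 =0.00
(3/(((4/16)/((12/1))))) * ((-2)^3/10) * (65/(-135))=832/15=55.47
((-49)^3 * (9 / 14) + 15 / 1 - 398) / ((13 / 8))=-608116 / 13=-46778.15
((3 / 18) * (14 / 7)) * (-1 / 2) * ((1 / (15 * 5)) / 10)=-0.00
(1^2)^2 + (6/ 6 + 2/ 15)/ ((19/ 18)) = 197/ 95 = 2.07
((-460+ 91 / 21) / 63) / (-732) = 1367 / 138348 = 0.01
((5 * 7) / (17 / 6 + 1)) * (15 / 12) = 525 / 46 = 11.41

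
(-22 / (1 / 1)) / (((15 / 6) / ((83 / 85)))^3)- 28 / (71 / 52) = -118915800352 / 5450359375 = -21.82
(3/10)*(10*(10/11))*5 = 150/11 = 13.64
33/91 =0.36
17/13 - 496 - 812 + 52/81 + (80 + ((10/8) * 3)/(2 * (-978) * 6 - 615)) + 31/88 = -467601091775/381497688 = -1225.70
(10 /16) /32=5 /256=0.02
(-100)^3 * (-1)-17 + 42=1000025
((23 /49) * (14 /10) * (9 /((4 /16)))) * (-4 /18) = -184 /35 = -5.26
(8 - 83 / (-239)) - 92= -19993 / 239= -83.65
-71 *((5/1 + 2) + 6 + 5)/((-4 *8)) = 639/16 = 39.94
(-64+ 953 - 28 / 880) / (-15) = -65191 / 1100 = -59.26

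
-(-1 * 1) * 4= 4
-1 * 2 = -2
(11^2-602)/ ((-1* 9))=481/ 9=53.44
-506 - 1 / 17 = -8603 / 17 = -506.06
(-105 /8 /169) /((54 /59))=-0.08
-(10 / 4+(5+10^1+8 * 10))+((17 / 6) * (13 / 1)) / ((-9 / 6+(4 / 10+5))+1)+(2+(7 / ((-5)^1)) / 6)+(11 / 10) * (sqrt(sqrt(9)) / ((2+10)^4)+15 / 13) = -553853 / 6370+11 * sqrt(3) / 207360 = -86.95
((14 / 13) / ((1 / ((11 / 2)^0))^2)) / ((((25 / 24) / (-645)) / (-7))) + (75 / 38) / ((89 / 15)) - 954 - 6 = 815162181 / 219830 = 3708.15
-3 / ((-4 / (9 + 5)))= 21 / 2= 10.50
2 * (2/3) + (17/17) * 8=28/3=9.33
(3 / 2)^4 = 81 / 16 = 5.06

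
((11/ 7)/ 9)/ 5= 11/ 315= 0.03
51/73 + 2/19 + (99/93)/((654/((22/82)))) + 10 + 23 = 12991246935/384307186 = 33.80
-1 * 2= -2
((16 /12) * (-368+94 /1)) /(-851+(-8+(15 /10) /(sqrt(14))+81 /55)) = 0.43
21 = 21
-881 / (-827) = 1.07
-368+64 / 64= -367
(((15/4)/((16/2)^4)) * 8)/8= 15/16384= 0.00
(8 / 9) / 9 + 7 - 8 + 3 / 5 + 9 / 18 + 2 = 1781 / 810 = 2.20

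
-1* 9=-9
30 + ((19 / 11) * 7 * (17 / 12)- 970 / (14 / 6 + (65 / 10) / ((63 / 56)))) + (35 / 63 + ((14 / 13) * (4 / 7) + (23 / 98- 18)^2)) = 110224179311 / 451152702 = 244.32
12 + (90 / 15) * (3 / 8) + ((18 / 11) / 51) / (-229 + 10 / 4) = 1609493 / 112948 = 14.25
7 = 7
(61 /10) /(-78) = -61 /780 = -0.08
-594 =-594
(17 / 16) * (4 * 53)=225.25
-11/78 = -0.14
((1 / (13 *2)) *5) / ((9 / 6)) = 5 / 39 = 0.13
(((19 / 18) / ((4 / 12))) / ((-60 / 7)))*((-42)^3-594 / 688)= 376634853 / 13760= 27371.72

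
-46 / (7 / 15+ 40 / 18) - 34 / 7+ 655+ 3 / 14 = 1072725 / 1694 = 633.25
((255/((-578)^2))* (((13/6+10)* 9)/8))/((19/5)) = 0.00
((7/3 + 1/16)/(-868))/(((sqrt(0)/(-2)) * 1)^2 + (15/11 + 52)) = -1265/24456768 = -0.00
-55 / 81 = -0.68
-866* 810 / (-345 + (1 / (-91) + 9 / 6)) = 127665720 / 62519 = 2042.03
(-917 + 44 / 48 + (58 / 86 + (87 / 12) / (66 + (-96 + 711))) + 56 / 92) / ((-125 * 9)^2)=-410746007 / 568273218750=-0.00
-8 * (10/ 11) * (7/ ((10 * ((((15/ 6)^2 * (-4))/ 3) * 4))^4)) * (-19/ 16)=10773/ 2200000000000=0.00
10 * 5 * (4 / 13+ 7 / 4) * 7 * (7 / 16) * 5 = 655375 / 416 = 1575.42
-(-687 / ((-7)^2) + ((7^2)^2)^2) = -282474562 / 49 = -5764786.98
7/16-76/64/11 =29/88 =0.33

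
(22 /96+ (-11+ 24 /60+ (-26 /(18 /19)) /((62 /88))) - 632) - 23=-15720517 /22320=-704.32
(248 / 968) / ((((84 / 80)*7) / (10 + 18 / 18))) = 620 / 1617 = 0.38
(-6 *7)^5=-130691232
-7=-7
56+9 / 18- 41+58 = 147 / 2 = 73.50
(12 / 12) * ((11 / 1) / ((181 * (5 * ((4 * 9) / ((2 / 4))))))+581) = 37857971 / 65160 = 581.00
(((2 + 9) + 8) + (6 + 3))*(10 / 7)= 40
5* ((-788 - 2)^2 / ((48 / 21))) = 5460875 / 4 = 1365218.75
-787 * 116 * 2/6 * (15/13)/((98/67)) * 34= -816182.01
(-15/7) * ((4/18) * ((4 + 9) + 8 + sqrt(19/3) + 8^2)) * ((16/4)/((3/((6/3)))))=-6800/63 - 80 * sqrt(57)/189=-111.13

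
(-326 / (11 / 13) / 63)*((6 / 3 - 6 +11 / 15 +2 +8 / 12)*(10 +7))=72046 / 1155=62.38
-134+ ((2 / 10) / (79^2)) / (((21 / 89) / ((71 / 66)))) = -5795511101 / 43250130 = -134.00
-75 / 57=-25 / 19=-1.32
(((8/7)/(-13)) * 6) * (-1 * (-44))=-2112/91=-23.21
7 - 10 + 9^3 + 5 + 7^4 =3132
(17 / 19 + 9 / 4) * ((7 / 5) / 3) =1673 / 1140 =1.47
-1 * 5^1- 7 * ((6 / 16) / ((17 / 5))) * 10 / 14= -755 / 136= -5.55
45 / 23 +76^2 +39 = 133790 / 23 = 5816.96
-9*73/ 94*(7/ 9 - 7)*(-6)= -260.94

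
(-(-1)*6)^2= 36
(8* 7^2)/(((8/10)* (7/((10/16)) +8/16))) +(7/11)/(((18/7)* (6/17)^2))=4064893/92664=43.87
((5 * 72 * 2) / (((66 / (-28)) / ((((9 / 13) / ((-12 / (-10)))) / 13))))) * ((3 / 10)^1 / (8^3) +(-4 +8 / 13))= 70950915 / 1546688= 45.87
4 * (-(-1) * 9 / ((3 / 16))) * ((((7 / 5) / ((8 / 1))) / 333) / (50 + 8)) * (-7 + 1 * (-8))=-28 / 1073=-0.03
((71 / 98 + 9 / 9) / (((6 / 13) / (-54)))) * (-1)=19773 / 98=201.77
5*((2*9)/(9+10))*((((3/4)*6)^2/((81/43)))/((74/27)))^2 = 60656445/832352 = 72.87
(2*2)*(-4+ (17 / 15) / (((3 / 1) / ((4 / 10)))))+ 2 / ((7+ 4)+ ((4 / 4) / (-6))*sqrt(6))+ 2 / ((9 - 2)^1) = -681826 / 45675+ 2*sqrt(6) / 725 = -14.92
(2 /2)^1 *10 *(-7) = -70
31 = 31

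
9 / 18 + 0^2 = 1 / 2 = 0.50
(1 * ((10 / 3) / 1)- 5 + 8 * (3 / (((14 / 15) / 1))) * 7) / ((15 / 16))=1712 / 9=190.22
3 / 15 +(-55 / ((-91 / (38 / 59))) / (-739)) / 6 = 11897848 / 59515365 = 0.20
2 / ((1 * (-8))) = -1 / 4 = -0.25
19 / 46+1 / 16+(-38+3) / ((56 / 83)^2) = -787335 / 10304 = -76.41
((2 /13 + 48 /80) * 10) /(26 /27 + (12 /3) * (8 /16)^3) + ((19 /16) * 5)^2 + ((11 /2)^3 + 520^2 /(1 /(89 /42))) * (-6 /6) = -3164263003297 /5521152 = -573116.44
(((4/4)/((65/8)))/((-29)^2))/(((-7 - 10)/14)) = -112/929305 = -0.00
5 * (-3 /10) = -3 /2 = -1.50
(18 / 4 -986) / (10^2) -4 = -2763 / 200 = -13.82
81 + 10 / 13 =81.77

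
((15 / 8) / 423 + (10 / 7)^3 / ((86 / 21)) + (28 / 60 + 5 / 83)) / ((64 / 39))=15941330821 / 21041681920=0.76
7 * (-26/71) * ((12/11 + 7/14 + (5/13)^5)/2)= -91448035/44612282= -2.05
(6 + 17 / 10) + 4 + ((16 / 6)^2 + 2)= 1873 / 90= 20.81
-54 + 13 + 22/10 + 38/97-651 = -334363/485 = -689.41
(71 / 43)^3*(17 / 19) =6084487 / 1510633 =4.03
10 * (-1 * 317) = -3170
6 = 6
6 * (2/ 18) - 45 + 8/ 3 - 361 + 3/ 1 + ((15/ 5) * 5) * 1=-1154/ 3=-384.67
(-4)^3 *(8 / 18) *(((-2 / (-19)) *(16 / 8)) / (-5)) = 1024 / 855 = 1.20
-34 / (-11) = 34 / 11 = 3.09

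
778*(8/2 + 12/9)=12448/3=4149.33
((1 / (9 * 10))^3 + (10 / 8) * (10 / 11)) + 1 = 17131511 / 8019000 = 2.14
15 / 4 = 3.75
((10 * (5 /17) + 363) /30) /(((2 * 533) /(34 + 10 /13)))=702973 /1766895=0.40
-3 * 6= -18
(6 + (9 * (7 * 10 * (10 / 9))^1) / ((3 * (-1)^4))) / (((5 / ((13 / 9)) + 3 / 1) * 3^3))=4667 / 3402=1.37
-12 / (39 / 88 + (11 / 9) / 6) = -28512 / 1537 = -18.55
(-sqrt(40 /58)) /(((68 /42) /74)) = -1554 * sqrt(145) /493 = -37.96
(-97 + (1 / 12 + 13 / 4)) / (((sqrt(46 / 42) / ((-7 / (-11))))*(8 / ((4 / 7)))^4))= -281*sqrt(483) / 4165392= -0.00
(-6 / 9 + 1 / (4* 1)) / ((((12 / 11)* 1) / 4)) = -55 / 36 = -1.53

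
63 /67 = 0.94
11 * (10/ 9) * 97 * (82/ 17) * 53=46371820/ 153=303083.79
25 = 25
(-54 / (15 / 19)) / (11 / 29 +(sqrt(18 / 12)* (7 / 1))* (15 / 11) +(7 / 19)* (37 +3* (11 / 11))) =-379827087156 / 33732396235 +23985086202* sqrt(6) / 6746479247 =-2.55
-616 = -616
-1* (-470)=470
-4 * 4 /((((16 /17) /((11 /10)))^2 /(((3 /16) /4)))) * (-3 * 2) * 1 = 314721 /51200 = 6.15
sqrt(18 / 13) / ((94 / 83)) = 249 * sqrt(26) / 1222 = 1.04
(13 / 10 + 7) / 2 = 83 / 20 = 4.15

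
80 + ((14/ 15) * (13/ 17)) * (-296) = -33472/ 255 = -131.26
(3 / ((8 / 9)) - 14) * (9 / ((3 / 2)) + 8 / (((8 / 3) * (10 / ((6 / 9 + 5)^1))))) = -1309 / 16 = -81.81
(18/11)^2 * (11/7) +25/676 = 220949/52052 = 4.24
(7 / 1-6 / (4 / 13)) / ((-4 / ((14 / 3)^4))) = 120050 / 81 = 1482.10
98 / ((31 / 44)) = 4312 / 31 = 139.10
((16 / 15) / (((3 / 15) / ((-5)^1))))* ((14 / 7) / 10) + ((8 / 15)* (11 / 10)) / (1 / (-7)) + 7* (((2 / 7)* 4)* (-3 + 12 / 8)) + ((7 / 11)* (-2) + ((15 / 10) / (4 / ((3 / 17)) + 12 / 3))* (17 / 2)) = -391329 / 17600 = -22.23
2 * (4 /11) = 0.73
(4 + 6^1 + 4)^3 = 2744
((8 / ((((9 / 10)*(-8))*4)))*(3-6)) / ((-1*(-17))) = 5 / 102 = 0.05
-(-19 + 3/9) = 18.67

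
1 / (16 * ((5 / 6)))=3 / 40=0.08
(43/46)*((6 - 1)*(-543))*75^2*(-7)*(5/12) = 7661390625/184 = 41637992.53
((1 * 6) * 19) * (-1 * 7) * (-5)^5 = 2493750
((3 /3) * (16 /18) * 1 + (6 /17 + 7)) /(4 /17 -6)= -1261 /882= -1.43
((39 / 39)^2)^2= 1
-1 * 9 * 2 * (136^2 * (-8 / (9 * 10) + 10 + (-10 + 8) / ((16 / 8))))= -14833792 / 5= -2966758.40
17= 17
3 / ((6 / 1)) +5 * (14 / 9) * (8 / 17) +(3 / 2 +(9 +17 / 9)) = 844 / 51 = 16.55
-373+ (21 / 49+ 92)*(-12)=-10375 / 7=-1482.14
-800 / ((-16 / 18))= 900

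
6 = 6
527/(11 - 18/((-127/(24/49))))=3279521/68885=47.61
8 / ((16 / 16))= 8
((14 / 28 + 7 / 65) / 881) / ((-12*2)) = -79 / 2748720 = -0.00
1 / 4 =0.25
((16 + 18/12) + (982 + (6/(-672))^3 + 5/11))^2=238810833011205525625/238832544907264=999909.09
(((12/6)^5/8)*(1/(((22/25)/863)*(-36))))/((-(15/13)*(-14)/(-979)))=6603.78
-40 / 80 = -1 / 2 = -0.50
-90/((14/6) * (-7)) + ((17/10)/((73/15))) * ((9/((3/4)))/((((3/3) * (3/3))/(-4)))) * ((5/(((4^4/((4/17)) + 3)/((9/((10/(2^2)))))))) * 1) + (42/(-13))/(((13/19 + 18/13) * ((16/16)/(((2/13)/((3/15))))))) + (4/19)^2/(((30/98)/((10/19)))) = 4288970900710/1043924525007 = 4.11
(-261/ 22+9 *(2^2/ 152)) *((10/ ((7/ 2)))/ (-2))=24300/ 1463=16.61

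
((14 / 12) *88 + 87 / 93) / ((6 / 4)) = 19270 / 279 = 69.07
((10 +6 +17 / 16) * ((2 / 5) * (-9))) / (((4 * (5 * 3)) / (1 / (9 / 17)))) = -1547 / 800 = -1.93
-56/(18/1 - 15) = -56/3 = -18.67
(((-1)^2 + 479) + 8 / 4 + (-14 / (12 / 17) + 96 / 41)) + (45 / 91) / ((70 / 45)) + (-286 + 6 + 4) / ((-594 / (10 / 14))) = 1202704402 / 2585583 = 465.16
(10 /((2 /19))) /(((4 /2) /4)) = 190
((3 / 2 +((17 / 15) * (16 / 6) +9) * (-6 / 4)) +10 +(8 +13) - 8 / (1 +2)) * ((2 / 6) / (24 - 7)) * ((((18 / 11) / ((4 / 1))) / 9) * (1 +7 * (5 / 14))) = 413 / 11220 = 0.04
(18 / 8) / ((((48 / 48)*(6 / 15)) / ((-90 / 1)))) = -2025 / 4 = -506.25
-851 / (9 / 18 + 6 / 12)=-851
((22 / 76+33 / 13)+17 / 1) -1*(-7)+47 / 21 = 301531 / 10374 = 29.07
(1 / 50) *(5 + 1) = 3 / 25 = 0.12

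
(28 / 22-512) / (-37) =5618 / 407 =13.80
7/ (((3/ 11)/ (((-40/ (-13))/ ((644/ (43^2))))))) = 203390/ 897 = 226.74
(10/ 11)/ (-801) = -10/ 8811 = -0.00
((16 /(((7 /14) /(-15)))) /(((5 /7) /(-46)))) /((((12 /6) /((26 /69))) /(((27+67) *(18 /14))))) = 703872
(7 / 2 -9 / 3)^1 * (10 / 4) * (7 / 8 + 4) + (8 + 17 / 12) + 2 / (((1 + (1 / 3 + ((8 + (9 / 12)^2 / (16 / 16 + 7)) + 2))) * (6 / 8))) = 6618635 / 420384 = 15.74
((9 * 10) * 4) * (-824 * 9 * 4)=-10679040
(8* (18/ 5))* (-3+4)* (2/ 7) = 288/ 35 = 8.23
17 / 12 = 1.42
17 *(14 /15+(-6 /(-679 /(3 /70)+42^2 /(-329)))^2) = 297127107454477 /18726495493335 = 15.87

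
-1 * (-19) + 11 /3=68 /3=22.67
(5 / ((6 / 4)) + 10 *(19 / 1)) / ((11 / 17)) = 9860 / 33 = 298.79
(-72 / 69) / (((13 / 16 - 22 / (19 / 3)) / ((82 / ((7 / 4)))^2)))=784932864 / 911743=860.91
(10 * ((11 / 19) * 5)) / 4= 275 / 38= 7.24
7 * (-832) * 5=-29120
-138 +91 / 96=-13157 / 96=-137.05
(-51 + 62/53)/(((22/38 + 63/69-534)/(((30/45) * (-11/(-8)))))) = 0.09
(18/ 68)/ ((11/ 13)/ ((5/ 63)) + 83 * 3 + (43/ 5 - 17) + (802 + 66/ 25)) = 2925/ 11667712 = 0.00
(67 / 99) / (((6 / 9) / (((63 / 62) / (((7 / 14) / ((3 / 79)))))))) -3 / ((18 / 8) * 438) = 2665441 / 35397846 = 0.08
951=951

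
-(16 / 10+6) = -38 / 5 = -7.60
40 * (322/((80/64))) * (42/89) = 432768/89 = 4862.56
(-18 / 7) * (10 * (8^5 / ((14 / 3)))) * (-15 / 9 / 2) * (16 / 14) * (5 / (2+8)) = 29491200 / 343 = 85980.17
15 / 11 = 1.36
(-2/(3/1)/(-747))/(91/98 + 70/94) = 1316/2467341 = 0.00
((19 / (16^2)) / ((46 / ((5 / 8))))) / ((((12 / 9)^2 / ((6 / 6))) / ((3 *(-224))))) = -17955 / 47104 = -0.38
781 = 781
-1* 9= -9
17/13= 1.31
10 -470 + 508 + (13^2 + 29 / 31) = 6756 / 31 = 217.94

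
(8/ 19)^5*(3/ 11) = 98304/ 27237089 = 0.00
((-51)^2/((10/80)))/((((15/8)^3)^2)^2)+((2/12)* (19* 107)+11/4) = 20332933980620153/57665039062500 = 352.60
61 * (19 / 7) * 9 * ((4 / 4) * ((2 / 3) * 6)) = 41724 / 7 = 5960.57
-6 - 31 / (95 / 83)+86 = 52.92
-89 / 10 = -8.90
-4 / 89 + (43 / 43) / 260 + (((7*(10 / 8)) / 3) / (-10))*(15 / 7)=-30827 / 46280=-0.67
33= 33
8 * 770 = 6160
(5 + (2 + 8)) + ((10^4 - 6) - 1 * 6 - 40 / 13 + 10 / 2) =130064 / 13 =10004.92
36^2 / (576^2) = 1 / 256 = 0.00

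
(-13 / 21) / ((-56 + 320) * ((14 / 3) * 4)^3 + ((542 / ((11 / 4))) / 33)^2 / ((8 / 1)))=-570999 / 1583859527992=-0.00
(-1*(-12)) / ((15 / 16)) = 64 / 5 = 12.80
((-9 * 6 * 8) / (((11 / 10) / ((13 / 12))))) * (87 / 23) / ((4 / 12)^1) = -4827.98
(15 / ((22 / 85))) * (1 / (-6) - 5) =-13175 / 44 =-299.43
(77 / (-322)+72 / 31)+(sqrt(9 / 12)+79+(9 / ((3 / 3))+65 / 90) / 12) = sqrt(3) / 2+12612275 / 154008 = 82.76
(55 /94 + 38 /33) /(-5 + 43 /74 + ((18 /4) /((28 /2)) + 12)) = 2790466 /12698037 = 0.22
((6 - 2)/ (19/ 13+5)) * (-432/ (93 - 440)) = 1872/ 2429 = 0.77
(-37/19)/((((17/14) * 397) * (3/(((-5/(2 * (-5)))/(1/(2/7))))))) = -74/384693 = -0.00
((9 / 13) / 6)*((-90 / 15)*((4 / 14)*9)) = -162 / 91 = -1.78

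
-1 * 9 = -9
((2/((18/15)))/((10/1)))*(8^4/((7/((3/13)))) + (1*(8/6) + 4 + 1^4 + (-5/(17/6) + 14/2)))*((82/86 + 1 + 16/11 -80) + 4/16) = -49136558971/26342316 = -1865.31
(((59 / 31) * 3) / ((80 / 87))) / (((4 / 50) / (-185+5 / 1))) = -3464775 / 248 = -13970.87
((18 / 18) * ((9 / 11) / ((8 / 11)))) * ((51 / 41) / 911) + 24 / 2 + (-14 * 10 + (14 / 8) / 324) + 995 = 41969114647 / 48406896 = 867.01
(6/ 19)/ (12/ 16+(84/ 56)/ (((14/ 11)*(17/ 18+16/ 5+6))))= 4648/ 12749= 0.36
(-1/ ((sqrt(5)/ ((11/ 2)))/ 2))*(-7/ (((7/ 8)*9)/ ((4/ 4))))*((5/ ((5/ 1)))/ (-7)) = -88*sqrt(5)/ 315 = -0.62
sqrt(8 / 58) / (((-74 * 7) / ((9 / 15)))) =-3 * sqrt(29) / 37555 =-0.00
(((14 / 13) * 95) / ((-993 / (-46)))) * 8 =489440 / 12909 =37.91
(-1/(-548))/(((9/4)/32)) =32/1233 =0.03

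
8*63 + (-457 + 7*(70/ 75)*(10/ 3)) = 619/ 9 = 68.78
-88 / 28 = -22 / 7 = -3.14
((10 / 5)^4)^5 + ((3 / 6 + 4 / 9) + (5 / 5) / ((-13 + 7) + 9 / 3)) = 1048576.61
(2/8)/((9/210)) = 35/6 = 5.83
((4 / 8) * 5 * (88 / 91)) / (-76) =-0.03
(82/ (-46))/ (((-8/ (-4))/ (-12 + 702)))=-615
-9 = -9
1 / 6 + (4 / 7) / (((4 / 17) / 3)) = 313 / 42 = 7.45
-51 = -51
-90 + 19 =-71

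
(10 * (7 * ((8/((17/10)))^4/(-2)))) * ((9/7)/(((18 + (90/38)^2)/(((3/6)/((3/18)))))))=-221798400000/79094387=-2804.22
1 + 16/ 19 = 35/ 19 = 1.84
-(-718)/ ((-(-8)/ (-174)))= -31233/ 2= -15616.50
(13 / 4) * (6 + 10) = 52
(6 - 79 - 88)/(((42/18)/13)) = -897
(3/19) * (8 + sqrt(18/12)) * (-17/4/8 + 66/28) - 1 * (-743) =1227 * sqrt(6)/8512 + 396503/532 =745.66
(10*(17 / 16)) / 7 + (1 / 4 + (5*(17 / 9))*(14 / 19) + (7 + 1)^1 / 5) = 494453 / 47880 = 10.33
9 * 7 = 63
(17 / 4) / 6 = 17 / 24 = 0.71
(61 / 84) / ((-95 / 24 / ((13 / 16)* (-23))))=3.43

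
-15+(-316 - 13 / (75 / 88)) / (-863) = -946031 / 64725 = -14.62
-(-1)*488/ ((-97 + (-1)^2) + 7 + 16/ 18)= -72/ 13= -5.54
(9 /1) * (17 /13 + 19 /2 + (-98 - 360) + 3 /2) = -52146 /13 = -4011.23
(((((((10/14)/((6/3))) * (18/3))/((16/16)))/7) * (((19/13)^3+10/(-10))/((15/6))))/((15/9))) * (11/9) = 14652/76895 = 0.19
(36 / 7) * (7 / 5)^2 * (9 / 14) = 162 / 25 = 6.48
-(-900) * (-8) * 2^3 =-57600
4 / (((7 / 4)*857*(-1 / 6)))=-96 / 5999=-0.02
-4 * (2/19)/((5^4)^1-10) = -0.00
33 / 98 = 0.34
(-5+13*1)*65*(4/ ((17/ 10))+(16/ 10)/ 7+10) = 778544/ 119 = 6542.39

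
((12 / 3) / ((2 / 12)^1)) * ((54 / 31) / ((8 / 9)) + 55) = 42378 / 31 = 1367.03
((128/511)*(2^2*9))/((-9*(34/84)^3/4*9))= -2408448/358649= -6.72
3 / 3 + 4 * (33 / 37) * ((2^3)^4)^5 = 152185638608103800869 / 37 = 4113125367786589212.68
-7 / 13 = -0.54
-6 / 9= -2 / 3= -0.67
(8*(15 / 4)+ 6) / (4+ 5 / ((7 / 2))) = 126 / 19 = 6.63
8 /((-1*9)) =-8 /9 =-0.89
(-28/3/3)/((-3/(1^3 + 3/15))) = 56/45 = 1.24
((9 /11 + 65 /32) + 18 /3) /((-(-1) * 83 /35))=109025 /29216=3.73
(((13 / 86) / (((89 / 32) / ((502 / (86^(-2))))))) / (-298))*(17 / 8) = -19082024 / 13261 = -1438.96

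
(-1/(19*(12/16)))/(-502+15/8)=32/228057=0.00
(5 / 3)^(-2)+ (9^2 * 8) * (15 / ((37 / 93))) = 22599333 / 925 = 24431.71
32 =32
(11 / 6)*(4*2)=44 / 3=14.67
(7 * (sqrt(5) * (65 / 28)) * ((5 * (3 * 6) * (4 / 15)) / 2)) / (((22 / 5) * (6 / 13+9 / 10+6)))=13.46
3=3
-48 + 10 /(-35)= -338 /7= -48.29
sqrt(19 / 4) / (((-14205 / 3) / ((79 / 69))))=-79 * sqrt(19) / 653430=-0.00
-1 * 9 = -9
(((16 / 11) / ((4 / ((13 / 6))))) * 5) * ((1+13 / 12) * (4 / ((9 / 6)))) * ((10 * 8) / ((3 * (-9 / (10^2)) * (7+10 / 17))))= -884000000 / 1034451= -854.56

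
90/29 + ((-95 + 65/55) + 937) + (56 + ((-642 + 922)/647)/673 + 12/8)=251076224705/277804978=903.79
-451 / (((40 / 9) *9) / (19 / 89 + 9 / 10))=-446941 / 35600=-12.55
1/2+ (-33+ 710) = 1355/2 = 677.50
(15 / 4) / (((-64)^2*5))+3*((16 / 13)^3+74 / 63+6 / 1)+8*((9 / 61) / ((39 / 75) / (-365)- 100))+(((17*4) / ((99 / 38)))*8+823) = 70015348644536182883 / 66119997944512512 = 1058.91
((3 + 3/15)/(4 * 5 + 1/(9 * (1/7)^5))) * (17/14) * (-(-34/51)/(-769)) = -816/457205105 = -0.00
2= 2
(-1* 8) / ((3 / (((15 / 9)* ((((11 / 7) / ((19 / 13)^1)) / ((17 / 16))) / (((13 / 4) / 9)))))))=-28160 / 2261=-12.45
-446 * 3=-1338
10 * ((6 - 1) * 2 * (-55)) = -5500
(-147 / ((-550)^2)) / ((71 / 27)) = -3969 / 21477500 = -0.00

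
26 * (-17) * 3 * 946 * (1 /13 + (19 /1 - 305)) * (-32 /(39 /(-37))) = 10888572937.85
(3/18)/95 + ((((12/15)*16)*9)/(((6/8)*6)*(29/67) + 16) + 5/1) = 15655631/1370850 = 11.42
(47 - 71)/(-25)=24/25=0.96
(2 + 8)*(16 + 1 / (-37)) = 159.73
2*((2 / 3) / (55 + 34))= 4 / 267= 0.01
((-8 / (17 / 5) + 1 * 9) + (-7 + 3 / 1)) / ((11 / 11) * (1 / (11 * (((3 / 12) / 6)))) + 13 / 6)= 2970 / 4879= 0.61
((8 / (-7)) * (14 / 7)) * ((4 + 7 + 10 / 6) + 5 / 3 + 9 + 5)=-1360 / 21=-64.76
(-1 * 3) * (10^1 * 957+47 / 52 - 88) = -1479333 / 52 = -28448.71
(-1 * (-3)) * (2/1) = 6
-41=-41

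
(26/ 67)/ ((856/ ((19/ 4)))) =247/ 114704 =0.00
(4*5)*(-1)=-20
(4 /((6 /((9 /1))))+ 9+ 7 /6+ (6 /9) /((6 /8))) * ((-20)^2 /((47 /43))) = 2640200 /423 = 6241.61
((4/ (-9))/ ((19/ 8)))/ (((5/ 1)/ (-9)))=32/ 95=0.34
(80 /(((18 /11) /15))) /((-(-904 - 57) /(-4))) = -8800 /2883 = -3.05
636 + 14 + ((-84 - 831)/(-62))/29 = 1169615/1798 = 650.51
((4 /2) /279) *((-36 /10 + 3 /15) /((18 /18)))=-34 /1395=-0.02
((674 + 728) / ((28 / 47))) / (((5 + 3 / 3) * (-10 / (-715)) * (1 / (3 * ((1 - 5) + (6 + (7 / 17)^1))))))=193168261 / 952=202907.84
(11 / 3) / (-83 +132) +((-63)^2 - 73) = 572723 / 147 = 3896.07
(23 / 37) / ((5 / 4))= 92 / 185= 0.50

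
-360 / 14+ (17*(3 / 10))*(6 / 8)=-6129 / 280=-21.89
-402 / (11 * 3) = -134 / 11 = -12.18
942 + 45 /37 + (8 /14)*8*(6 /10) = 1225017 /1295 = 945.96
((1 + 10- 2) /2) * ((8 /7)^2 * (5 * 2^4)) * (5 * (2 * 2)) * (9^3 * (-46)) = -15452467200 /49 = -315356473.47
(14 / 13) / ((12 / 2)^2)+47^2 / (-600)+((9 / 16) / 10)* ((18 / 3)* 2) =-8707 / 2925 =-2.98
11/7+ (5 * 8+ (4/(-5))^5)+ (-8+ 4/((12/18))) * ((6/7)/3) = 40.67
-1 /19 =-0.05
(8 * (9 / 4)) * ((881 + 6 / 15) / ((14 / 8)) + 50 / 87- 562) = -1055424 / 1015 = -1039.83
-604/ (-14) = 302/ 7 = 43.14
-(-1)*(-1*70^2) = -4900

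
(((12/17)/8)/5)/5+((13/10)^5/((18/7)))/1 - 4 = -78108133/30600000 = -2.55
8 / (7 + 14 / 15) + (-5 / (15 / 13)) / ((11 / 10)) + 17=55249 / 3927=14.07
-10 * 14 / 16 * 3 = -105 / 4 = -26.25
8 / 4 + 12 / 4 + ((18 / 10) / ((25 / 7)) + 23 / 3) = 4939 / 375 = 13.17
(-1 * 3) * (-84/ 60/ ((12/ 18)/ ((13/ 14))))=117/ 20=5.85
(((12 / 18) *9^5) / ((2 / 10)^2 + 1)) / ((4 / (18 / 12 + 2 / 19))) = 15190.57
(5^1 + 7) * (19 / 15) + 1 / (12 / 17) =997 / 60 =16.62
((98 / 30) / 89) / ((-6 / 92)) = -2254 / 4005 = -0.56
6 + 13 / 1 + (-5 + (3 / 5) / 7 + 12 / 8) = 1091 / 70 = 15.59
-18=-18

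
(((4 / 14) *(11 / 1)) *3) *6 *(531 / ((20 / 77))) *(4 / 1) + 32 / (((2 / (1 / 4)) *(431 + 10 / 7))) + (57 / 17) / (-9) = 119026426049 / 257295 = 462606.84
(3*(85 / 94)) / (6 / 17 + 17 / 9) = 39015 / 32242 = 1.21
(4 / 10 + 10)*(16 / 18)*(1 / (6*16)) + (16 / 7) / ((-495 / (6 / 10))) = 4861 / 51975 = 0.09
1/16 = 0.06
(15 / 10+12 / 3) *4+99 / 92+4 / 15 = 32213 / 1380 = 23.34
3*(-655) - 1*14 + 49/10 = -1974.10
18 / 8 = 9 / 4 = 2.25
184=184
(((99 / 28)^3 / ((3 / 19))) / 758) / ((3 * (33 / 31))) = 1924263 / 16639616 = 0.12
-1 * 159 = -159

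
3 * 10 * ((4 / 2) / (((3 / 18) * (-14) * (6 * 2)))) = -15 / 7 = -2.14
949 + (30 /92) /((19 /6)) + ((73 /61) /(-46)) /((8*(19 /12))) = 101200733 /106628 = 949.10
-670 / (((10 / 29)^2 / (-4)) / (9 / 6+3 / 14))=1352328 / 35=38637.94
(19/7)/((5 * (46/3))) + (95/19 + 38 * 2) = 130467/1610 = 81.04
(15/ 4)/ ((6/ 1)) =5/ 8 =0.62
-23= -23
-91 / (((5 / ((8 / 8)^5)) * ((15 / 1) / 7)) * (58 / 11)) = -7007 / 4350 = -1.61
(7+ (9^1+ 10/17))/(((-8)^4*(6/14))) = 329/34816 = 0.01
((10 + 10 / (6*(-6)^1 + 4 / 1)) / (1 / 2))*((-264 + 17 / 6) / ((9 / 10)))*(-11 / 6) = 13358675 / 1296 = 10307.62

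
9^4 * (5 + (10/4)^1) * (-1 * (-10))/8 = 492075/8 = 61509.38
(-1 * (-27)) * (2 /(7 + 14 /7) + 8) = 222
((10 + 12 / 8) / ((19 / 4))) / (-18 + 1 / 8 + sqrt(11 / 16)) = -4784 / 35245 -736 *sqrt(11) / 387695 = -0.14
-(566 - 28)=-538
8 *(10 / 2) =40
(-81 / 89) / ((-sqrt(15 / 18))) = 81*sqrt(30) / 445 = 1.00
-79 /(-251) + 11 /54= 7027 /13554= 0.52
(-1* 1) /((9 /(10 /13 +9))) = -127 /117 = -1.09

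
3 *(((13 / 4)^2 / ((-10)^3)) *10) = -0.32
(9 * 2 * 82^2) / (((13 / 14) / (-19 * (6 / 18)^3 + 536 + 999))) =7799355872 / 39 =199983483.90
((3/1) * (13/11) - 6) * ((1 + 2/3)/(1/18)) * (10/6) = -1350/11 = -122.73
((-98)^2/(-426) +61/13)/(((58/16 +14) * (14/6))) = -395464/911001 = -0.43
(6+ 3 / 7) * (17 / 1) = 765 / 7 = 109.29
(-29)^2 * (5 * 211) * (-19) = -16857845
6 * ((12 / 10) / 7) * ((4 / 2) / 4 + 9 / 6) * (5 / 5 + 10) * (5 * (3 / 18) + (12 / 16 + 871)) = 19745.31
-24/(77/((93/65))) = -2232/5005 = -0.45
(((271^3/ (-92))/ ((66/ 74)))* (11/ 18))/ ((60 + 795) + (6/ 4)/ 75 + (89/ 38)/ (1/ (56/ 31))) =-10843385555575/ 62857468476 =-172.51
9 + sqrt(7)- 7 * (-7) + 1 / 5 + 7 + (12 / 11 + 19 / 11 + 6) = sqrt(7) + 4071 / 55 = 76.66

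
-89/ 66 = -1.35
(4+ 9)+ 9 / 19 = 256 / 19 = 13.47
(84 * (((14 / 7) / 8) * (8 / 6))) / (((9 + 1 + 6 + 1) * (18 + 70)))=7 / 374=0.02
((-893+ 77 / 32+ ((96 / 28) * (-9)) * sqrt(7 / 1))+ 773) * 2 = -3763 / 16 -432 * sqrt(7) / 7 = -398.47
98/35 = 14/5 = 2.80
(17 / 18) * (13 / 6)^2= 2873 / 648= 4.43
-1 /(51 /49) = -49 /51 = -0.96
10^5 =100000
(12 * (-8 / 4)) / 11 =-24 / 11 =-2.18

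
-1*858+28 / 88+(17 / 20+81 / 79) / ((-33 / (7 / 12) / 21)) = -179023307 / 208560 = -858.38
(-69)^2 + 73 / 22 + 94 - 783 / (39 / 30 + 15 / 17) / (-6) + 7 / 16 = 4918.55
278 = 278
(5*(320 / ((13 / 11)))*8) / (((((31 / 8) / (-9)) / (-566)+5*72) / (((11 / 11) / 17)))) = 5737881600 / 3242235971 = 1.77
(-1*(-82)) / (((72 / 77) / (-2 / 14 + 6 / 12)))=2255 / 72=31.32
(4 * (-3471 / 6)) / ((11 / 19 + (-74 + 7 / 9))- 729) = 395694 / 137081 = 2.89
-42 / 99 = -14 / 33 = -0.42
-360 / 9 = -40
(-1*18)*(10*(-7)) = 1260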